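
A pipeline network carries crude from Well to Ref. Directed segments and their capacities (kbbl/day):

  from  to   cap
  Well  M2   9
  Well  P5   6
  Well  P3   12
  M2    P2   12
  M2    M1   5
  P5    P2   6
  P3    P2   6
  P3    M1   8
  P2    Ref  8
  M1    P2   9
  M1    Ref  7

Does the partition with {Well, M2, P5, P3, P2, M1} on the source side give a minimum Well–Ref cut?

Given cut capacity: 8 + 7 = 15.
Augment Well→M2→P2→Ref: bottleneck 8, flow now 8.
Augment Well→M2→M1→Ref: bottleneck 1, flow now 9.
Augment Well→P3→M1→Ref: bottleneck 6, flow now 15.
No augmenting path remains; maximum flow = 15.
Cut capacity 15 equals the max flow, so it is a minimum cut.

Yes — it is a minimum cut (capacity 15).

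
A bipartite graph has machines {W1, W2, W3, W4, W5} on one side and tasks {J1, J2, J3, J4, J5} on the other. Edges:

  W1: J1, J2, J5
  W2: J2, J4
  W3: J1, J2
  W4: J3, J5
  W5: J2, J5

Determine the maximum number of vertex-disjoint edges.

Unit-capacity flow: source→left, listed edges, right→sink; max matching = max flow.
Augmenting path W1→J1 (+1); matched 1.
Augmenting path W2→J2 (+1); matched 2.
Augmenting path W4→J3 (+1); matched 3.
Augmenting path W5→J5 (+1); matched 4.
Augmenting path W3→J2→W2→J4 (+1); matched 5.
No augmenting path remains; maximum matching = 5.
König certificate: {W1, W2, W3, W4, W5} is a vertex cover of size 5 (every listed pair touches it), so no matching can be larger.

5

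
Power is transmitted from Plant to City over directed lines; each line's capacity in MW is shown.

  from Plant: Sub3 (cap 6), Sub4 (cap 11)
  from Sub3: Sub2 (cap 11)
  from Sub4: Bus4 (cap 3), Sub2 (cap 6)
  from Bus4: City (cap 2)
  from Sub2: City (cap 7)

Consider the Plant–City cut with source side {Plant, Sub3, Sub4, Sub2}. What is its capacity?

10

Edges leaving {Plant, Sub3, Sub4, Sub2}: Sub4→Bus4 (3), Sub2→City (7).
Cut capacity = 3 + 7 = 10.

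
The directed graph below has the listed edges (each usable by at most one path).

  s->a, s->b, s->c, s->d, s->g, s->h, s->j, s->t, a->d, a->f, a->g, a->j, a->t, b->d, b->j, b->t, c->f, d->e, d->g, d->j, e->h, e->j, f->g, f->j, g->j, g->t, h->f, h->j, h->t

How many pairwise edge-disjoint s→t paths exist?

Assign every edge capacity 1; by Menger, the answer equals the max flow.
Path s→t (+1); total 1.
Path s→a→t (+1); total 2.
Path s→b→t (+1); total 3.
Path s→g→t (+1); total 4.
Path s→h→t (+1); total 5.
No residual s→t path; max flow = 5.
Certifying cut of size 5: {g→t, h→t, s→a, s→b, s→t}.

5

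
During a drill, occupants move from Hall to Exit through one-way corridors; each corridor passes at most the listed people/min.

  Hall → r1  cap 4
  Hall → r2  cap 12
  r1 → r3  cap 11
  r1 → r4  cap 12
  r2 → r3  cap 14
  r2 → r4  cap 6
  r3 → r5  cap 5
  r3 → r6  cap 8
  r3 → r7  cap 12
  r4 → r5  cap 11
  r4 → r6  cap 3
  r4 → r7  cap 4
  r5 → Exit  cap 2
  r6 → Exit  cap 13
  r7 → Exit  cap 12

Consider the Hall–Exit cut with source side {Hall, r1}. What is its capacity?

35

Edges leaving {Hall, r1}: Hall→r2 (12), r1→r3 (11), r1→r4 (12).
Cut capacity = 12 + 11 + 12 = 35.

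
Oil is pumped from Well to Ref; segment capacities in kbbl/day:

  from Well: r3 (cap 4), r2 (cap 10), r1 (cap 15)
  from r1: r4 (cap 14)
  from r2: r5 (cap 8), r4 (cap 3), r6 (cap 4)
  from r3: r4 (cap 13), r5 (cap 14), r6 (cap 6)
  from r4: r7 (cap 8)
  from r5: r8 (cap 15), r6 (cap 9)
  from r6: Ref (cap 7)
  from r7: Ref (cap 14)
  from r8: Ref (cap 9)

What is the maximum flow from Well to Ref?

Augment Well→r2→r6→Ref: bottleneck 4, flow now 4.
Augment Well→r3→r6→Ref: bottleneck 3, flow now 7.
Augment Well→r1→r4→r7→Ref: bottleneck 8, flow now 15.
Augment Well→r2→r5→r8→Ref: bottleneck 6, flow now 21.
Augment Well→r3→r5→r8→Ref: bottleneck 1, flow now 22.
No augmenting path remains; maximum flow = 22.
In the residual graph, reachable from Well: {Well, r1, r4}.
Min-cut edges: Well→r2 (10), Well→r3 (4), r4→r7 (8); capacity 10 + 4 + 8 = 22.
This cut is saturated, so no flow can exceed 22.

22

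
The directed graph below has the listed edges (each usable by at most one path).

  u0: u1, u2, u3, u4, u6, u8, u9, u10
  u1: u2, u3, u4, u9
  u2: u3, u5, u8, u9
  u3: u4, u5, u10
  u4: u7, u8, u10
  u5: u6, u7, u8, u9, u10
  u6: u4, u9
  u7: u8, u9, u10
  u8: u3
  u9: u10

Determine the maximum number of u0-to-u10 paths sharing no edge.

6

Assign every edge capacity 1; by Menger, the answer equals the max flow.
Path u0→u10 (+1); total 1.
Path u0→u3→u10 (+1); total 2.
Path u0→u4→u10 (+1); total 3.
Path u0→u9→u10 (+1); total 4.
Path u0→u2→u5→u10 (+1); total 5.
Path u0→u1→u4→u7→u10 (+1); total 6.
No residual u0→u10 path; max flow = 6.
Certifying cut of size 6: {u0→u10, u3→u10, u4→u10, u5→u10, u7→u10, u9→u10}.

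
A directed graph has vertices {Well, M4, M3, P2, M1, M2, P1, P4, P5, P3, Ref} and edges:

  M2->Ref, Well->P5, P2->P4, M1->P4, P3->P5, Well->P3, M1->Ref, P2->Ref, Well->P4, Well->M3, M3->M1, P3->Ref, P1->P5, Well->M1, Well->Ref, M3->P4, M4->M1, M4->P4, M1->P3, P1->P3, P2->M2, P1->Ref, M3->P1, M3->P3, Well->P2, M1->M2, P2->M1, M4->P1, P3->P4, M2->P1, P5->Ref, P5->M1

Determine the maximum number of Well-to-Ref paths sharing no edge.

Assign every edge capacity 1; by Menger, the answer equals the max flow.
Path Well→Ref (+1); total 1.
Path Well→P2→Ref (+1); total 2.
Path Well→M1→Ref (+1); total 3.
Path Well→P5→Ref (+1); total 4.
Path Well→P3→Ref (+1); total 5.
Path Well→M3→P1→Ref (+1); total 6.
No residual Well→Ref path; max flow = 6.
Certifying cut of size 6: {Well→M1, Well→M3, Well→P2, Well→P3, Well→P5, Well→Ref}.

6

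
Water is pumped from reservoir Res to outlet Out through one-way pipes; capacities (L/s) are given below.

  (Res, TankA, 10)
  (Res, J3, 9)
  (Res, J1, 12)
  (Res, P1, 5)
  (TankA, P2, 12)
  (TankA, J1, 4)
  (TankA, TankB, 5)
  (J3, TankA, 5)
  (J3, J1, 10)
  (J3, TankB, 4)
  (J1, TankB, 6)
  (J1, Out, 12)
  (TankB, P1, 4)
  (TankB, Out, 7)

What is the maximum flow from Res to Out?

Augment Res→J1→Out: bottleneck 12, flow now 12.
Augment Res→TankA→TankB→Out: bottleneck 5, flow now 17.
Augment Res→J3→TankB→Out: bottleneck 2, flow now 19.
No augmenting path remains; maximum flow = 19.
In the residual graph, reachable from Res: {Res, TankA, J3, P2, J1, TankB, P1}.
Min-cut edges: J1→Out (12), TankB→Out (7); capacity 12 + 7 = 19.
This cut is saturated, so no flow can exceed 19.

19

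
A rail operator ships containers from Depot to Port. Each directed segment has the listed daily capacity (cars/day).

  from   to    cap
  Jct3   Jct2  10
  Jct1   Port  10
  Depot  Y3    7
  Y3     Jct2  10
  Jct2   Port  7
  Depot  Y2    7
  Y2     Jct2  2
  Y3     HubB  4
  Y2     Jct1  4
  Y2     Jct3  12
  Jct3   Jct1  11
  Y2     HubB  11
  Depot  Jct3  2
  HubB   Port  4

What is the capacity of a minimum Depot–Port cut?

16

Augment Depot→Y2→Jct1→Port: bottleneck 4, flow now 4.
Augment Depot→Y2→HubB→Port: bottleneck 3, flow now 7.
Augment Depot→Y3→HubB→Port: bottleneck 1, flow now 8.
Augment Depot→Y3→Jct2→Port: bottleneck 6, flow now 14.
Augment Depot→Jct3→Jct1→Port: bottleneck 2, flow now 16.
No augmenting path remains; maximum flow = 16.
By max-flow min-cut, the minimum cut capacity equals the max flow.
In the residual graph, reachable from Depot: {Depot}.
Min-cut edges: Depot→Y2 (7), Depot→Y3 (7), Depot→Jct3 (2); capacity 7 + 7 + 2 = 16.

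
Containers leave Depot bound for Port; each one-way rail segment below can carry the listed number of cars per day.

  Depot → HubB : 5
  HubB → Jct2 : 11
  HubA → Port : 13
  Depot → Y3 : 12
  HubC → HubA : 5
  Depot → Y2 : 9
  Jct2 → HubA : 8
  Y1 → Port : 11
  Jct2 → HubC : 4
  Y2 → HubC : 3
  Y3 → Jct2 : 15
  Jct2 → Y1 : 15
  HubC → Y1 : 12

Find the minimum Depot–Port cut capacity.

20

Augment Depot→Y3→Jct2→HubA→Port: bottleneck 8, flow now 8.
Augment Depot→Y3→Jct2→Y1→Port: bottleneck 4, flow now 12.
Augment Depot→Y2→HubC→HubA→Port: bottleneck 3, flow now 15.
Augment Depot→HubB→Jct2→Y1→Port: bottleneck 5, flow now 20.
No augmenting path remains; maximum flow = 20.
By max-flow min-cut, the minimum cut capacity equals the max flow.
In the residual graph, reachable from Depot: {Depot, Y2}.
Min-cut edges: Depot→Y3 (12), Depot→HubB (5), Y2→HubC (3); capacity 12 + 5 + 3 = 20.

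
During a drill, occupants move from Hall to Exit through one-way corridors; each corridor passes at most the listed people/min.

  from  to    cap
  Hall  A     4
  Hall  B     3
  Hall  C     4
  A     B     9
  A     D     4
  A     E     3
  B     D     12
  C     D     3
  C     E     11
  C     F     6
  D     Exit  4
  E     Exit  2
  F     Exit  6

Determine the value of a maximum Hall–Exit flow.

Augment Hall→A→D→Exit: bottleneck 4, flow now 4.
Augment Hall→C→E→Exit: bottleneck 2, flow now 6.
Augment Hall→C→F→Exit: bottleneck 2, flow now 8.
Augment Hall→B→D→A→E→C→F→Exit: bottleneck 2, flow now 10. (uses reverse residual edge)
No augmenting path remains; maximum flow = 10.
In the residual graph, reachable from Hall: {Hall, A, B, D, E}.
Min-cut edges: Hall→C (4), D→Exit (4), E→Exit (2); capacity 4 + 4 + 2 = 10.
This cut is saturated, so no flow can exceed 10.

10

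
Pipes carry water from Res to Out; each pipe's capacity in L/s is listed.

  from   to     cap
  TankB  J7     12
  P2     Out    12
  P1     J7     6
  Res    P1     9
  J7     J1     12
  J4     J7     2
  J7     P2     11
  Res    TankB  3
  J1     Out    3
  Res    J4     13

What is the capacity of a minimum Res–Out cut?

Augment Res→J4→J7→J1→Out: bottleneck 2, flow now 2.
Augment Res→P1→J7→J1→Out: bottleneck 1, flow now 3.
Augment Res→P1→J7→P2→Out: bottleneck 5, flow now 8.
Augment Res→TankB→J7→P2→Out: bottleneck 3, flow now 11.
No augmenting path remains; maximum flow = 11.
By max-flow min-cut, the minimum cut capacity equals the max flow.
In the residual graph, reachable from Res: {Res, J4, P1}.
Min-cut edges: Res→TankB (3), J4→J7 (2), P1→J7 (6); capacity 3 + 2 + 6 = 11.

11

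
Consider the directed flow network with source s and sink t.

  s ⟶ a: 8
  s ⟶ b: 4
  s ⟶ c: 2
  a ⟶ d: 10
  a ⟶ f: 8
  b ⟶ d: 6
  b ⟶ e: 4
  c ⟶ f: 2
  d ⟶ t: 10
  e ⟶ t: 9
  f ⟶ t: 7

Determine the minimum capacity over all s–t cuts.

14

Augment s→a→d→t: bottleneck 8, flow now 8.
Augment s→b→d→t: bottleneck 2, flow now 10.
Augment s→b→e→t: bottleneck 2, flow now 12.
Augment s→c→f→t: bottleneck 2, flow now 14.
No augmenting path remains; maximum flow = 14.
By max-flow min-cut, the minimum cut capacity equals the max flow.
In the residual graph, reachable from s: {s}.
Min-cut edges: s→a (8), s→b (4), s→c (2); capacity 8 + 4 + 2 = 14.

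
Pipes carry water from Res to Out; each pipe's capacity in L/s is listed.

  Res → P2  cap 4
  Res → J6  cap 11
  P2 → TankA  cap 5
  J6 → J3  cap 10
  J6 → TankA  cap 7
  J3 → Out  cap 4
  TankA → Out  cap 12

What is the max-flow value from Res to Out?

15

Augment Res→P2→TankA→Out: bottleneck 4, flow now 4.
Augment Res→J6→J3→Out: bottleneck 4, flow now 8.
Augment Res→J6→TankA→Out: bottleneck 7, flow now 15.
No augmenting path remains; maximum flow = 15.
In the residual graph, reachable from Res: {Res}.
Min-cut edges: Res→P2 (4), Res→J6 (11); capacity 4 + 11 = 15.
This cut is saturated, so no flow can exceed 15.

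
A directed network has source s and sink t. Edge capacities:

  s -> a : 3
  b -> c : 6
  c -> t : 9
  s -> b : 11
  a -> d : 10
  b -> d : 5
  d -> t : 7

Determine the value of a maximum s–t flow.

Augment s→a→d→t: bottleneck 3, flow now 3.
Augment s→b→c→t: bottleneck 6, flow now 9.
Augment s→b→d→t: bottleneck 4, flow now 13.
No augmenting path remains; maximum flow = 13.
In the residual graph, reachable from s: {s, a, b, d}.
Min-cut edges: b→c (6), d→t (7); capacity 6 + 7 = 13.
This cut is saturated, so no flow can exceed 13.

13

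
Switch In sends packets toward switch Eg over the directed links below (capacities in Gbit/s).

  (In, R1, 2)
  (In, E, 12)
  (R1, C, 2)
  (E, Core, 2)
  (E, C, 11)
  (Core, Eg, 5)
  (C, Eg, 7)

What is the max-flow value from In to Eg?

9

Augment In→R1→C→Eg: bottleneck 2, flow now 2.
Augment In→E→Core→Eg: bottleneck 2, flow now 4.
Augment In→E→C→Eg: bottleneck 5, flow now 9.
No augmenting path remains; maximum flow = 9.
In the residual graph, reachable from In: {In, R1, E, C}.
Min-cut edges: E→Core (2), C→Eg (7); capacity 2 + 7 = 9.
This cut is saturated, so no flow can exceed 9.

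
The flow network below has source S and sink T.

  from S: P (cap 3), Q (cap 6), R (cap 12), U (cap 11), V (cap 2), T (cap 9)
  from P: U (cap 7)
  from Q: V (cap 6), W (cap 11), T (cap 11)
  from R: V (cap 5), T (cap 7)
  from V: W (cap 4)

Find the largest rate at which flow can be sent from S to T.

Augment S→T: bottleneck 9, flow now 9.
Augment S→Q→T: bottleneck 6, flow now 15.
Augment S→R→T: bottleneck 7, flow now 22.
No augmenting path remains; maximum flow = 22.
In the residual graph, reachable from S: {S, P, R, U, V, W}.
Min-cut edges: S→Q (6), S→T (9), R→T (7); capacity 6 + 9 + 7 = 22.
This cut is saturated, so no flow can exceed 22.

22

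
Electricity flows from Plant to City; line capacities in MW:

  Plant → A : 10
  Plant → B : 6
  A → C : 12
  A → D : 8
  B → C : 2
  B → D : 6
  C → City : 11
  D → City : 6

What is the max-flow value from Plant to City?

Augment Plant→A→C→City: bottleneck 10, flow now 10.
Augment Plant→B→C→City: bottleneck 1, flow now 11.
Augment Plant→B→D→City: bottleneck 5, flow now 16.
No augmenting path remains; maximum flow = 16.
In the residual graph, reachable from Plant: {Plant}.
Min-cut edges: Plant→A (10), Plant→B (6); capacity 10 + 6 = 16.
This cut is saturated, so no flow can exceed 16.

16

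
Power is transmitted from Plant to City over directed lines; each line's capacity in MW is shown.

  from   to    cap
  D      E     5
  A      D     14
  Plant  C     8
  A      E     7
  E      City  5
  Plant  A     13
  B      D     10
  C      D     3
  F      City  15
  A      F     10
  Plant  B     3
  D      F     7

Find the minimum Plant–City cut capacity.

19

Augment Plant→A→E→City: bottleneck 5, flow now 5.
Augment Plant→A→F→City: bottleneck 8, flow now 13.
Augment Plant→B→D→F→City: bottleneck 3, flow now 16.
Augment Plant→C→D→F→City: bottleneck 3, flow now 19.
No augmenting path remains; maximum flow = 19.
By max-flow min-cut, the minimum cut capacity equals the max flow.
In the residual graph, reachable from Plant: {Plant, C}.
Min-cut edges: Plant→A (13), Plant→B (3), C→D (3); capacity 13 + 3 + 3 = 19.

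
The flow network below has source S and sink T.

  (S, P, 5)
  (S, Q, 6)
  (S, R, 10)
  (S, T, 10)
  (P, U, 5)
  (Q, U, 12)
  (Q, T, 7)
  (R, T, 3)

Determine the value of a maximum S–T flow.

19

Augment S→T: bottleneck 10, flow now 10.
Augment S→Q→T: bottleneck 6, flow now 16.
Augment S→R→T: bottleneck 3, flow now 19.
No augmenting path remains; maximum flow = 19.
In the residual graph, reachable from S: {S, P, R, U}.
Min-cut edges: S→Q (6), S→T (10), R→T (3); capacity 6 + 10 + 3 = 19.
This cut is saturated, so no flow can exceed 19.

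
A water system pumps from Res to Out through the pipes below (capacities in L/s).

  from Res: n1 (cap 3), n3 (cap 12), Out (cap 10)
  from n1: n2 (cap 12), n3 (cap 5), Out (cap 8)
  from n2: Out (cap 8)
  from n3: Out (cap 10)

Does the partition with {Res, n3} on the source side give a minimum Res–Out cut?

Given cut capacity: 3 + 10 + 10 = 23.
Augment Res→Out: bottleneck 10, flow now 10.
Augment Res→n1→Out: bottleneck 3, flow now 13.
Augment Res→n3→Out: bottleneck 10, flow now 23.
No augmenting path remains; maximum flow = 23.
Cut capacity 23 equals the max flow, so it is a minimum cut.

Yes — it is a minimum cut (capacity 23).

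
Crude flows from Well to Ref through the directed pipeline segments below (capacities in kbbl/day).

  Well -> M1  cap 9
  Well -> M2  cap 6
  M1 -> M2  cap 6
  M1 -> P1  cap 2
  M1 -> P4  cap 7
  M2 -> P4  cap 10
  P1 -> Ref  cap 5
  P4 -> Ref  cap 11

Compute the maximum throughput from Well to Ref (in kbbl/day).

13

Augment Well→M1→P1→Ref: bottleneck 2, flow now 2.
Augment Well→M1→P4→Ref: bottleneck 7, flow now 9.
Augment Well→M2→P4→Ref: bottleneck 4, flow now 13.
No augmenting path remains; maximum flow = 13.
In the residual graph, reachable from Well: {Well, M1, M2, P4}.
Min-cut edges: M1→P1 (2), P4→Ref (11); capacity 2 + 11 = 13.
This cut is saturated, so no flow can exceed 13.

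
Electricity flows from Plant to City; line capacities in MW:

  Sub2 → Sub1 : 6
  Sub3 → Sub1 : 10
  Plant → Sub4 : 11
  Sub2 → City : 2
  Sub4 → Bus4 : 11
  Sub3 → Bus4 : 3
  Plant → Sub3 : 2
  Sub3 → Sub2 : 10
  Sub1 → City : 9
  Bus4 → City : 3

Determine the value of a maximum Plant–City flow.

5

Augment Plant→Sub3→Bus4→City: bottleneck 2, flow now 2.
Augment Plant→Sub4→Bus4→City: bottleneck 1, flow now 3.
Augment Plant→Sub4→Bus4→Sub3→Sub2→City: bottleneck 2, flow now 5. (uses reverse residual edge)
No augmenting path remains; maximum flow = 5.
In the residual graph, reachable from Plant: {Plant, Sub4, Bus4}.
Min-cut edges: Plant→Sub3 (2), Bus4→City (3); capacity 2 + 3 = 5.
This cut is saturated, so no flow can exceed 5.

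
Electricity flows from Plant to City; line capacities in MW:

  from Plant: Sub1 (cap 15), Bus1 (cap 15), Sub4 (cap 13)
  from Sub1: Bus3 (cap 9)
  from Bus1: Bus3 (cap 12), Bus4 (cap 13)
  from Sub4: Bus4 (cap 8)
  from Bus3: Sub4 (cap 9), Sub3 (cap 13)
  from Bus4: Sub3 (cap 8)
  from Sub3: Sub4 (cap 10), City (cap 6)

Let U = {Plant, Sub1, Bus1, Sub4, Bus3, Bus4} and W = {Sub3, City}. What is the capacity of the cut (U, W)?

21

Edges leaving {Plant, Sub1, Bus1, Sub4, Bus3, Bus4}: Bus3→Sub3 (13), Bus4→Sub3 (8).
Cut capacity = 13 + 8 = 21.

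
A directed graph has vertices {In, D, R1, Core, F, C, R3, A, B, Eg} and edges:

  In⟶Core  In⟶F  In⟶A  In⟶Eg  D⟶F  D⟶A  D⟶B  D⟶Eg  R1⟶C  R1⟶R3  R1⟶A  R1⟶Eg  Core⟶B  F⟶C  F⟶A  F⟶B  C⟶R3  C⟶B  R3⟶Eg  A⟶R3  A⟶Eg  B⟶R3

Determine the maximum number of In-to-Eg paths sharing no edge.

Assign every edge capacity 1; by Menger, the answer equals the max flow.
Path In→Eg (+1); total 1.
Path In→A→Eg (+1); total 2.
Path In→Core→B→R3→Eg (+1); total 3.
No residual In→Eg path; max flow = 3.
Certifying cut of size 3: {A→Eg, In→Eg, R3→Eg}.

3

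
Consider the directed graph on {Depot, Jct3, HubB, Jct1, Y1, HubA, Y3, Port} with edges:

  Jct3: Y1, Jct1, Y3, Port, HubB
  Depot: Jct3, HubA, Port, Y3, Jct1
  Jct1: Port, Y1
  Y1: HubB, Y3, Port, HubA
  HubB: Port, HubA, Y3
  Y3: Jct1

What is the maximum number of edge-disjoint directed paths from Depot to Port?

4

Assign every edge capacity 1; by Menger, the answer equals the max flow.
Path Depot→Port (+1); total 1.
Path Depot→Jct3→Port (+1); total 2.
Path Depot→Jct1→Port (+1); total 3.
Path Depot→Y3→Jct1→Y1→Port (+1); total 4.
No residual Depot→Port path; max flow = 4.
Certifying cut of size 4: {Depot→Jct1, Depot→Jct3, Depot→Port, Depot→Y3}.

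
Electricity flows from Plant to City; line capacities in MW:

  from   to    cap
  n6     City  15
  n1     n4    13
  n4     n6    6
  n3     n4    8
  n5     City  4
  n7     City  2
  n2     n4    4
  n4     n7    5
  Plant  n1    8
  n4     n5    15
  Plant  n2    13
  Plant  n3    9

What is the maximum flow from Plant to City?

Augment Plant→n1→n4→n5→City: bottleneck 4, flow now 4.
Augment Plant→n1→n4→n6→City: bottleneck 4, flow now 8.
Augment Plant→n2→n4→n6→City: bottleneck 2, flow now 10.
Augment Plant→n2→n4→n7→City: bottleneck 2, flow now 12.
No augmenting path remains; maximum flow = 12.
In the residual graph, reachable from Plant: {Plant, n1, n2, n3, n4, n5, n7}.
Min-cut edges: n4→n6 (6), n5→City (4), n7→City (2); capacity 6 + 4 + 2 = 12.
This cut is saturated, so no flow can exceed 12.

12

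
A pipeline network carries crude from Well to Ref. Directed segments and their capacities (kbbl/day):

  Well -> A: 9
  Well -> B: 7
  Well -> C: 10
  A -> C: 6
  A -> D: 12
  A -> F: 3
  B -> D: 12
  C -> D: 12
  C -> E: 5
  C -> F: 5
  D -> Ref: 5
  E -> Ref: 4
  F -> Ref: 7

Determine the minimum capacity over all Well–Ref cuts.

Augment Well→A→D→Ref: bottleneck 5, flow now 5.
Augment Well→A→F→Ref: bottleneck 3, flow now 8.
Augment Well→C→E→Ref: bottleneck 4, flow now 12.
Augment Well→C→F→Ref: bottleneck 4, flow now 16.
No augmenting path remains; maximum flow = 16.
By max-flow min-cut, the minimum cut capacity equals the max flow.
In the residual graph, reachable from Well: {Well, A, B, C, D, E, F}.
Min-cut edges: D→Ref (5), E→Ref (4), F→Ref (7); capacity 5 + 4 + 7 = 16.

16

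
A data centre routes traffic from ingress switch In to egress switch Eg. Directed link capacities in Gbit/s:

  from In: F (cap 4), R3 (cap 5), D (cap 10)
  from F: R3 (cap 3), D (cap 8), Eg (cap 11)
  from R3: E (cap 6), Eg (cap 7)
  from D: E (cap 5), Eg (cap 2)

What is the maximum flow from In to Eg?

Augment In→F→Eg: bottleneck 4, flow now 4.
Augment In→R3→Eg: bottleneck 5, flow now 9.
Augment In→D→Eg: bottleneck 2, flow now 11.
No augmenting path remains; maximum flow = 11.
In the residual graph, reachable from In: {In, D, E}.
Min-cut edges: In→F (4), In→R3 (5), D→Eg (2); capacity 4 + 5 + 2 = 11.
This cut is saturated, so no flow can exceed 11.

11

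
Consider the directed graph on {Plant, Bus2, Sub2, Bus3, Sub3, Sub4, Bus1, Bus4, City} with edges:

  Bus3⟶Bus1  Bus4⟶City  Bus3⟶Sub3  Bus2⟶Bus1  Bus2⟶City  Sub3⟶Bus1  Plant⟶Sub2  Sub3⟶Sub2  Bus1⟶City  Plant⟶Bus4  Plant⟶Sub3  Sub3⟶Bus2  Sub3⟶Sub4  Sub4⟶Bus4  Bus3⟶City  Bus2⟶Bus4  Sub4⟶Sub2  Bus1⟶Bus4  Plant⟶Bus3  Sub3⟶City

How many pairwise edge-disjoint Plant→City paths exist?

Assign every edge capacity 1; by Menger, the answer equals the max flow.
Path Plant→Bus3→City (+1); total 1.
Path Plant→Sub3→City (+1); total 2.
Path Plant→Bus4→City (+1); total 3.
No residual Plant→City path; max flow = 3.
Certifying cut of size 3: {Plant→Bus3, Plant→Bus4, Plant→Sub3}.

3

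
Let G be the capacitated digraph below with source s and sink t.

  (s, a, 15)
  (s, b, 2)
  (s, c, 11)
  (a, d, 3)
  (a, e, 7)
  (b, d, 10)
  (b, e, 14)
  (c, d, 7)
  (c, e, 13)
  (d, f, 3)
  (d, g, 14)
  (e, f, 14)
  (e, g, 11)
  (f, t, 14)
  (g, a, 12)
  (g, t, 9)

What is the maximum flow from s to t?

Augment s→a→d→f→t: bottleneck 3, flow now 3.
Augment s→a→e→f→t: bottleneck 7, flow now 10.
Augment s→b→d→g→t: bottleneck 2, flow now 12.
Augment s→c→d→g→t: bottleneck 7, flow now 19.
Augment s→c→e→f→t: bottleneck 4, flow now 23.
No augmenting path remains; maximum flow = 23.
In the residual graph, reachable from s: {s, a}.
Min-cut edges: s→b (2), s→c (11), a→d (3), a→e (7); capacity 2 + 11 + 3 + 7 = 23.
This cut is saturated, so no flow can exceed 23.

23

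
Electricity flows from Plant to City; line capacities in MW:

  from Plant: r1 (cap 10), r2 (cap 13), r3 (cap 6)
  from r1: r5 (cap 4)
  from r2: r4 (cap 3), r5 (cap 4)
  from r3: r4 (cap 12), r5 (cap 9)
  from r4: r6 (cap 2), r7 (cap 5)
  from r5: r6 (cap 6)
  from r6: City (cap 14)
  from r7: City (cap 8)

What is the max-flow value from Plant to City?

13

Augment Plant→r1→r5→r6→City: bottleneck 4, flow now 4.
Augment Plant→r2→r4→r6→City: bottleneck 2, flow now 6.
Augment Plant→r2→r4→r7→City: bottleneck 1, flow now 7.
Augment Plant→r2→r5→r6→City: bottleneck 2, flow now 9.
Augment Plant→r3→r4→r7→City: bottleneck 4, flow now 13.
No augmenting path remains; maximum flow = 13.
In the residual graph, reachable from Plant: {Plant, r1, r2, r3, r4, r5}.
Min-cut edges: r4→r6 (2), r4→r7 (5), r5→r6 (6); capacity 2 + 5 + 6 = 13.
This cut is saturated, so no flow can exceed 13.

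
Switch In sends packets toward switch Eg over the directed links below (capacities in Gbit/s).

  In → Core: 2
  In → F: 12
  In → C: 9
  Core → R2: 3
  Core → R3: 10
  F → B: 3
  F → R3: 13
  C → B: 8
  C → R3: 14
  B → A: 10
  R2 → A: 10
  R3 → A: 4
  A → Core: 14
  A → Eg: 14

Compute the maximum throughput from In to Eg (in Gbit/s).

14

Augment In→Core→R2→A→Eg: bottleneck 2, flow now 2.
Augment In→F→B→A→Eg: bottleneck 3, flow now 5.
Augment In→F→R3→A→Eg: bottleneck 4, flow now 9.
Augment In→C→B→A→Eg: bottleneck 5, flow now 14.
No augmenting path remains; maximum flow = 14.
In the residual graph, reachable from In: {In, Core, F, C, B, R2, R3, A}.
Min-cut edges: A→Eg (14); capacity 14 = 14.
This cut is saturated, so no flow can exceed 14.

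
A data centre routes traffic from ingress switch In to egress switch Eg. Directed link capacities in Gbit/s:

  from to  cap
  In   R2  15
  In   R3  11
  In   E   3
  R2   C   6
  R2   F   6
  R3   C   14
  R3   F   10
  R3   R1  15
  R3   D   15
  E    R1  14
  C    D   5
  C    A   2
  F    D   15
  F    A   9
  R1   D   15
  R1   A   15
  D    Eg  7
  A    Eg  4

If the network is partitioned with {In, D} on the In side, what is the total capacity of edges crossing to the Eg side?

Edges leaving {In, D}: In→R2 (15), In→R3 (11), In→E (3), D→Eg (7).
Cut capacity = 15 + 11 + 3 + 7 = 36.

36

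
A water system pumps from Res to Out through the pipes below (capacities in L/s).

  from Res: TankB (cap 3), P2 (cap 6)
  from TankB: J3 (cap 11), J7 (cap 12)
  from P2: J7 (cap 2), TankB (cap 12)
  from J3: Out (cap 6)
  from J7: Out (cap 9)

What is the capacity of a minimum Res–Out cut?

9

Augment Res→TankB→J3→Out: bottleneck 3, flow now 3.
Augment Res→P2→J7→Out: bottleneck 2, flow now 5.
Augment Res→P2→TankB→J3→Out: bottleneck 3, flow now 8.
Augment Res→P2→TankB→J7→Out: bottleneck 1, flow now 9.
No augmenting path remains; maximum flow = 9.
By max-flow min-cut, the minimum cut capacity equals the max flow.
In the residual graph, reachable from Res: {Res}.
Min-cut edges: Res→TankB (3), Res→P2 (6); capacity 3 + 6 = 9.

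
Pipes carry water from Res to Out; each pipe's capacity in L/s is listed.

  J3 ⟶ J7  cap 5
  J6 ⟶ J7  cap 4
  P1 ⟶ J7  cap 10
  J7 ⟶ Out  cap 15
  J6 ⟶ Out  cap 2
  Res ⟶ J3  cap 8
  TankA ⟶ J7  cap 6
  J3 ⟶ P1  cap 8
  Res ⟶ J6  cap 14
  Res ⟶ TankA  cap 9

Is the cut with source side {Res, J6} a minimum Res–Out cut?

No — its capacity is 23, but the minimum cut has capacity 17.

Given cut capacity: 9 + 8 + 4 + 2 = 23.
Augment Res→J6→Out: bottleneck 2, flow now 2.
Augment Res→TankA→J7→Out: bottleneck 6, flow now 8.
Augment Res→J3→J7→Out: bottleneck 5, flow now 13.
Augment Res→J6→J7→Out: bottleneck 4, flow now 17.
No augmenting path remains; maximum flow = 17.
In the residual graph, reachable from Res: {Res, TankA, J3, J6, P1, J7}.
Min-cut edges: J6→Out (2), J7→Out (15); capacity 2 + 15 = 17.
Cut capacity 23 exceeds the max flow 17, so it is not minimum.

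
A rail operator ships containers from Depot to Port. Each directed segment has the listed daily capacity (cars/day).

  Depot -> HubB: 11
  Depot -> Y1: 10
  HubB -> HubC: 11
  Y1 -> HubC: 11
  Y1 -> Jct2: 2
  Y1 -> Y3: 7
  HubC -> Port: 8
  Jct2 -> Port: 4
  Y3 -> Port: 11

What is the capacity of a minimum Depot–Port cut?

Augment Depot→HubB→HubC→Port: bottleneck 8, flow now 8.
Augment Depot→Y1→Jct2→Port: bottleneck 2, flow now 10.
Augment Depot→Y1→Y3→Port: bottleneck 7, flow now 17.
No augmenting path remains; maximum flow = 17.
By max-flow min-cut, the minimum cut capacity equals the max flow.
In the residual graph, reachable from Depot: {Depot, HubB, Y1, HubC}.
Min-cut edges: Y1→Jct2 (2), Y1→Y3 (7), HubC→Port (8); capacity 2 + 7 + 8 = 17.

17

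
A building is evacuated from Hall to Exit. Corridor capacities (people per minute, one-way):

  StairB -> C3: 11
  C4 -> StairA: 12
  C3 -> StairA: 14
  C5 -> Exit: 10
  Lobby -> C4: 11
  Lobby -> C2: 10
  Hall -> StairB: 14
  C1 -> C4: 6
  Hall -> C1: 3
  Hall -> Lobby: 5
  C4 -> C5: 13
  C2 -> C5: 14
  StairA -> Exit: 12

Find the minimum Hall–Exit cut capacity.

19

Augment Hall→StairB→C3→StairA→Exit: bottleneck 11, flow now 11.
Augment Hall→C1→C4→StairA→Exit: bottleneck 1, flow now 12.
Augment Hall→C1→C4→C5→Exit: bottleneck 2, flow now 14.
Augment Hall→Lobby→C2→C5→Exit: bottleneck 5, flow now 19.
No augmenting path remains; maximum flow = 19.
By max-flow min-cut, the minimum cut capacity equals the max flow.
In the residual graph, reachable from Hall: {Hall, StairB}.
Min-cut edges: Hall→C1 (3), Hall→Lobby (5), StairB→C3 (11); capacity 3 + 5 + 11 = 19.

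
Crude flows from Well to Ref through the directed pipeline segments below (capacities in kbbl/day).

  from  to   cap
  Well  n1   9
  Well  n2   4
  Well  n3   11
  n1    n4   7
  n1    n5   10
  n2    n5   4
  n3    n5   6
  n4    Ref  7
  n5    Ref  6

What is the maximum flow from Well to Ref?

Augment Well→n1→n4→Ref: bottleneck 7, flow now 7.
Augment Well→n1→n5→Ref: bottleneck 2, flow now 9.
Augment Well→n2→n5→Ref: bottleneck 4, flow now 13.
No augmenting path remains; maximum flow = 13.
In the residual graph, reachable from Well: {Well, n1, n2, n3, n5}.
Min-cut edges: n1→n4 (7), n5→Ref (6); capacity 7 + 6 = 13.
This cut is saturated, so no flow can exceed 13.

13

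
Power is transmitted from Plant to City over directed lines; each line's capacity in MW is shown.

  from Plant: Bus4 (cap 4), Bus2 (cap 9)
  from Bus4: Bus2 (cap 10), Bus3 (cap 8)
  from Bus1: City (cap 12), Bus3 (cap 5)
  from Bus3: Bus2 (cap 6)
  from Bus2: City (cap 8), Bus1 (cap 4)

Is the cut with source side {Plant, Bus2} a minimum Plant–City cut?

Given cut capacity: 4 + 4 + 8 = 16.
Augment Plant→Bus2→City: bottleneck 8, flow now 8.
Augment Plant→Bus2→Bus1→City: bottleneck 1, flow now 9.
Augment Plant→Bus4→Bus2→Bus1→City: bottleneck 3, flow now 12.
No augmenting path remains; maximum flow = 12.
In the residual graph, reachable from Plant: {Plant, Bus4, Bus3, Bus2}.
Min-cut edges: Bus2→Bus1 (4), Bus2→City (8); capacity 4 + 8 = 12.
Cut capacity 16 exceeds the max flow 12, so it is not minimum.

No — its capacity is 16, but the minimum cut has capacity 12.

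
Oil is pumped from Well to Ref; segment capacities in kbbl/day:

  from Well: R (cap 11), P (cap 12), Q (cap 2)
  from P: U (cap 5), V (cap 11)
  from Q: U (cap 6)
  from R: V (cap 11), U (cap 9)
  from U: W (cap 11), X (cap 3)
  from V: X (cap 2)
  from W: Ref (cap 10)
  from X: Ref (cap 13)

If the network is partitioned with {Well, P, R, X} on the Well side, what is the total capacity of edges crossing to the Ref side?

51

Edges leaving {Well, P, R, X}: Well→Q (2), P→U (5), P→V (11), R→U (9), R→V (11), X→Ref (13).
Cut capacity = 2 + 5 + 11 + 9 + 11 + 13 = 51.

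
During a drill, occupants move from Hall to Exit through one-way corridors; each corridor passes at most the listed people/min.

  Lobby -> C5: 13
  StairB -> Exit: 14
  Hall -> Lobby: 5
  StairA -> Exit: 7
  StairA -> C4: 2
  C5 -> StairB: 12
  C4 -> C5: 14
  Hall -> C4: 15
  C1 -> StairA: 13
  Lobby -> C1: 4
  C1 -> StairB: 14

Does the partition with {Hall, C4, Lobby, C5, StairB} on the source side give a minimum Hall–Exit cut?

No — its capacity is 18, but the minimum cut has capacity 16.

Given cut capacity: 4 + 14 = 18.
Augment Hall→C4→C5→StairB→Exit: bottleneck 12, flow now 12.
Augment Hall→Lobby→C1→StairB→Exit: bottleneck 2, flow now 14.
Augment Hall→Lobby→C1→StairA→Exit: bottleneck 2, flow now 16.
No augmenting path remains; maximum flow = 16.
In the residual graph, reachable from Hall: {Hall, C4, Lobby, C5}.
Min-cut edges: Lobby→C1 (4), C5→StairB (12); capacity 4 + 12 = 16.
Cut capacity 18 exceeds the max flow 16, so it is not minimum.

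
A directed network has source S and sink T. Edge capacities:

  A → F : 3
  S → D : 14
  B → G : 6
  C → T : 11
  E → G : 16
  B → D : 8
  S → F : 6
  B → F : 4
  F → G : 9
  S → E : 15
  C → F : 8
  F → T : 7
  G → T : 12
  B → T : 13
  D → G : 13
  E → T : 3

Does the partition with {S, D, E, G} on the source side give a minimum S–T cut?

Given cut capacity: 6 + 3 + 12 = 21.
Augment S→E→T: bottleneck 3, flow now 3.
Augment S→F→T: bottleneck 6, flow now 9.
Augment S→D→G→T: bottleneck 12, flow now 21.
No augmenting path remains; maximum flow = 21.
Cut capacity 21 equals the max flow, so it is a minimum cut.

Yes — it is a minimum cut (capacity 21).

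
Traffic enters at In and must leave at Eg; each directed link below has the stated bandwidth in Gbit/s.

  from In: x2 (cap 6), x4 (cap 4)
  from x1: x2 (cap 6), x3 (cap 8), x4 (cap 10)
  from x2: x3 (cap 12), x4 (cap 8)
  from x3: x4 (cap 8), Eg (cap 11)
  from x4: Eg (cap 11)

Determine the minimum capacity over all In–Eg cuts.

Augment In→x4→Eg: bottleneck 4, flow now 4.
Augment In→x2→x3→Eg: bottleneck 6, flow now 10.
No augmenting path remains; maximum flow = 10.
By max-flow min-cut, the minimum cut capacity equals the max flow.
In the residual graph, reachable from In: {In}.
Min-cut edges: In→x2 (6), In→x4 (4); capacity 6 + 4 = 10.

10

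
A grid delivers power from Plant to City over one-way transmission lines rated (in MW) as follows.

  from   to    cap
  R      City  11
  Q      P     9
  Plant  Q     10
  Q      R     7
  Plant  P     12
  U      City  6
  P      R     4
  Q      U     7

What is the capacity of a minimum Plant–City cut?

Augment Plant→P→R→City: bottleneck 4, flow now 4.
Augment Plant→Q→R→City: bottleneck 7, flow now 11.
Augment Plant→Q→U→City: bottleneck 3, flow now 14.
No augmenting path remains; maximum flow = 14.
By max-flow min-cut, the minimum cut capacity equals the max flow.
In the residual graph, reachable from Plant: {Plant, P}.
Min-cut edges: Plant→Q (10), P→R (4); capacity 10 + 4 = 14.

14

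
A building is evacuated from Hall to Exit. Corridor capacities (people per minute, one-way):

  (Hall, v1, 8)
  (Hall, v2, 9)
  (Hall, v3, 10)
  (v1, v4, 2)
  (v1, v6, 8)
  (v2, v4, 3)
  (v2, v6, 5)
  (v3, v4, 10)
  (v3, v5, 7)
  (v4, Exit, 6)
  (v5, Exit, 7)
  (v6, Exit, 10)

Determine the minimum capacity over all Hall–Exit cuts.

Augment Hall→v1→v4→Exit: bottleneck 2, flow now 2.
Augment Hall→v1→v6→Exit: bottleneck 6, flow now 8.
Augment Hall→v2→v4→Exit: bottleneck 3, flow now 11.
Augment Hall→v2→v6→Exit: bottleneck 4, flow now 15.
Augment Hall→v3→v4→Exit: bottleneck 1, flow now 16.
Augment Hall→v3→v5→Exit: bottleneck 7, flow now 23.
No augmenting path remains; maximum flow = 23.
By max-flow min-cut, the minimum cut capacity equals the max flow.
In the residual graph, reachable from Hall: {Hall, v1, v2, v3, v4, v6}.
Min-cut edges: v3→v5 (7), v4→Exit (6), v6→Exit (10); capacity 7 + 6 + 10 = 23.

23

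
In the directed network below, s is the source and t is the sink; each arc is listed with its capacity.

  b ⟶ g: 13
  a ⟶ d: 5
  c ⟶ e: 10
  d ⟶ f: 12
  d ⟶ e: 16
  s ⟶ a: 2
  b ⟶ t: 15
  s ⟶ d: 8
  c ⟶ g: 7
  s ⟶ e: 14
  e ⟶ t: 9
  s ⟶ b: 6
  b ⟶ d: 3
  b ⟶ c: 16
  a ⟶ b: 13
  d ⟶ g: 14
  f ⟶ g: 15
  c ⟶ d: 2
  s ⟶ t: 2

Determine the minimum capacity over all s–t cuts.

19

Augment s→t: bottleneck 2, flow now 2.
Augment s→b→t: bottleneck 6, flow now 8.
Augment s→e→t: bottleneck 9, flow now 17.
Augment s→a→b→t: bottleneck 2, flow now 19.
No augmenting path remains; maximum flow = 19.
By max-flow min-cut, the minimum cut capacity equals the max flow.
In the residual graph, reachable from s: {s, d, e, f, g}.
Min-cut edges: s→a (2), s→b (6), s→t (2), e→t (9); capacity 2 + 6 + 2 + 9 = 19.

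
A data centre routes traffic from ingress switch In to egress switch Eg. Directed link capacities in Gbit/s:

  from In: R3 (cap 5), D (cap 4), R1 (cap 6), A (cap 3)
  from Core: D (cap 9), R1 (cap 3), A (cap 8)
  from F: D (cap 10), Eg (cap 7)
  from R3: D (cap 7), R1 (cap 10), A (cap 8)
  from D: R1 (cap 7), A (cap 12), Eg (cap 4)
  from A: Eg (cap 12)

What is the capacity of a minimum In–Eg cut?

12

Augment In→D→Eg: bottleneck 4, flow now 4.
Augment In→A→Eg: bottleneck 3, flow now 7.
Augment In→R3→A→Eg: bottleneck 5, flow now 12.
No augmenting path remains; maximum flow = 12.
By max-flow min-cut, the minimum cut capacity equals the max flow.
In the residual graph, reachable from In: {In, R1}.
Min-cut edges: In→R3 (5), In→D (4), In→A (3); capacity 5 + 4 + 3 = 12.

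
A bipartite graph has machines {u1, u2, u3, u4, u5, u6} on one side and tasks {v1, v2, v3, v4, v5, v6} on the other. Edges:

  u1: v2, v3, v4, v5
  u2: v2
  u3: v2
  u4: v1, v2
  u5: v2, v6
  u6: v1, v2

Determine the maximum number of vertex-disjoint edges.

Unit-capacity flow: source→left, listed edges, right→sink; max matching = max flow.
Augmenting path u1→v2 (+1); matched 1.
Augmenting path u4→v1 (+1); matched 2.
Augmenting path u5→v6 (+1); matched 3.
Augmenting path u2→v2→u1→v3 (+1); matched 4.
No augmenting path remains; maximum matching = 4.
König certificate: {u1, u5, v1, v2} is a vertex cover of size 4 (every listed pair touches it), so no matching can be larger.

4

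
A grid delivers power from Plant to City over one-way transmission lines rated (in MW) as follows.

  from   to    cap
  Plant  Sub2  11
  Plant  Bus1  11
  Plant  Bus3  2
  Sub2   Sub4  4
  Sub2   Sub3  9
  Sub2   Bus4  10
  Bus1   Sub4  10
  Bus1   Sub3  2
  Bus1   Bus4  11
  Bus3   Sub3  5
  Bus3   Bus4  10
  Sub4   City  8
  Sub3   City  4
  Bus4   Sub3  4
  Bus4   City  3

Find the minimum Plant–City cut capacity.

Augment Plant→Sub2→Sub4→City: bottleneck 4, flow now 4.
Augment Plant→Sub2→Sub3→City: bottleneck 4, flow now 8.
Augment Plant→Sub2→Bus4→City: bottleneck 3, flow now 11.
Augment Plant→Bus1→Sub4→City: bottleneck 4, flow now 15.
No augmenting path remains; maximum flow = 15.
By max-flow min-cut, the minimum cut capacity equals the max flow.
In the residual graph, reachable from Plant: {Plant, Sub2, Bus1, Bus3, Sub4, Sub3, Bus4}.
Min-cut edges: Sub4→City (8), Sub3→City (4), Bus4→City (3); capacity 8 + 4 + 3 = 15.

15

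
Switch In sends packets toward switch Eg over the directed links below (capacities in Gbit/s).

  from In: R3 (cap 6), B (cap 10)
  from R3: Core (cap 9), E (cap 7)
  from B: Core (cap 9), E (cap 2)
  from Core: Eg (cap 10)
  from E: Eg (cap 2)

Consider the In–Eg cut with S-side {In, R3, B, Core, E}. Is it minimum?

Yes — it is a minimum cut (capacity 12).

Given cut capacity: 10 + 2 = 12.
Augment In→R3→Core→Eg: bottleneck 6, flow now 6.
Augment In→B→Core→Eg: bottleneck 4, flow now 10.
Augment In→B→E→Eg: bottleneck 2, flow now 12.
No augmenting path remains; maximum flow = 12.
Cut capacity 12 equals the max flow, so it is a minimum cut.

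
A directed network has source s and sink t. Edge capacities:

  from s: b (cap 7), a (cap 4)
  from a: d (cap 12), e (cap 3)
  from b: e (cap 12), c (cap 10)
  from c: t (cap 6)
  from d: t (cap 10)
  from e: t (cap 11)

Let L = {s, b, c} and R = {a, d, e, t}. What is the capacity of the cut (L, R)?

22

Edges leaving {s, b, c}: s→a (4), b→e (12), c→t (6).
Cut capacity = 4 + 12 + 6 = 22.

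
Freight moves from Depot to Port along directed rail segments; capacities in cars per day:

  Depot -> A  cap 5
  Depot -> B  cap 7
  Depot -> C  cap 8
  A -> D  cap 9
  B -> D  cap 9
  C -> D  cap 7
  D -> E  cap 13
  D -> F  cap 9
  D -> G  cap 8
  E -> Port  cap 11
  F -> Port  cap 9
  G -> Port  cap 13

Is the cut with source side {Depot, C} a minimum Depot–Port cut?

Given cut capacity: 5 + 7 + 7 = 19.
Augment Depot→A→D→E→Port: bottleneck 5, flow now 5.
Augment Depot→B→D→E→Port: bottleneck 6, flow now 11.
Augment Depot→B→D→F→Port: bottleneck 1, flow now 12.
Augment Depot→C→D→F→Port: bottleneck 7, flow now 19.
No augmenting path remains; maximum flow = 19.
Cut capacity 19 equals the max flow, so it is a minimum cut.

Yes — it is a minimum cut (capacity 19).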